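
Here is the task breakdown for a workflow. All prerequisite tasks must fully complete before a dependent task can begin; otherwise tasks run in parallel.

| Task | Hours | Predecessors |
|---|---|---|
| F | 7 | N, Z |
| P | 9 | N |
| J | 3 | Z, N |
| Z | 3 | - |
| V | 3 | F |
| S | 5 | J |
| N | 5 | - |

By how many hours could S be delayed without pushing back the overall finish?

N→F→V = 5+7+3 = 15 sets the makespan at 15 hours.
S finishes as early as 13 and must finish by 15.
Slack of S = 10 − 8 = 2 hours.

2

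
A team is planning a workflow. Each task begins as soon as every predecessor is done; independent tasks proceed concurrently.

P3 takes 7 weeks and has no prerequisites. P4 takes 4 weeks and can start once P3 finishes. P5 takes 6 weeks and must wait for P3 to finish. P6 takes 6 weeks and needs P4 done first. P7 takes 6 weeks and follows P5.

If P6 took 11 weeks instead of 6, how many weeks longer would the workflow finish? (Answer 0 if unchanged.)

As given, the longest chain is P3→P5→P7 = 7+6+6 = 19, so the finish is 19 weeks.
P6 has 2 weeks of float (longest path through it is 17).
Now P3→P4→P6 = 7+4+11 = 22 is longest, so the finish becomes 22 weeks.
Change in finish: 22 − 19 = +3 weeks.

3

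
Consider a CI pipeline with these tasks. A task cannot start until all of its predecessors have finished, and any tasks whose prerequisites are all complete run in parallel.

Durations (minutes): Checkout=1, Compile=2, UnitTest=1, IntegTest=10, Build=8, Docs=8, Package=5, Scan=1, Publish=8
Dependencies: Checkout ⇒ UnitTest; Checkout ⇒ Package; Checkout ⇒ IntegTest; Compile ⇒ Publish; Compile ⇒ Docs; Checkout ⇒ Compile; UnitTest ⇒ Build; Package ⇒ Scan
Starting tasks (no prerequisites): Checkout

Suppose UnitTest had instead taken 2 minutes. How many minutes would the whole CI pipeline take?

11

Actual critical path: Checkout→Compile→Docs = 1+2+8 = 11 ⇒ 11 minutes.
The longest path through UnitTest is only 10 minutes, so UnitTest has float 1.
The critical path is still Checkout→Compile→Docs; finish is now 11 minutes.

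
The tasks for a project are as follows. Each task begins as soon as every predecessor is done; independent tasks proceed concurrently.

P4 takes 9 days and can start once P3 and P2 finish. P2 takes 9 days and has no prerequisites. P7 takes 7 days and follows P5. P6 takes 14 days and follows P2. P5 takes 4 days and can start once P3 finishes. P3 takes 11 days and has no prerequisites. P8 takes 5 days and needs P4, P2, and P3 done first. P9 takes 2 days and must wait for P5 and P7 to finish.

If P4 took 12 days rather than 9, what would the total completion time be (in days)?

28

As given, the longest chain is P3→P4→P8 = 11+9+5 = 25, so the finish is 25 days.
P4 lies on that path, so at 12 days the path becomes 28 days.
The critical path is still P3→P4→P8; finish is now 28 days.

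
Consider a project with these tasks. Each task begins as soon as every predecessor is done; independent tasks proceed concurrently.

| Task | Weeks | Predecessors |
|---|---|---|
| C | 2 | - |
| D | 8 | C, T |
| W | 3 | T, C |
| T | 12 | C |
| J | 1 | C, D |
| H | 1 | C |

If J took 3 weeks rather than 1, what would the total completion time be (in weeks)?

25

Critical path before the change: C→T→D→J = 2+12+8+1 = 23 giving 23 weeks.
J is on the critical path; changing it to 3 makes that path 25 weeks.
The critical path is still C→T→D→J; finish is now 25 weeks.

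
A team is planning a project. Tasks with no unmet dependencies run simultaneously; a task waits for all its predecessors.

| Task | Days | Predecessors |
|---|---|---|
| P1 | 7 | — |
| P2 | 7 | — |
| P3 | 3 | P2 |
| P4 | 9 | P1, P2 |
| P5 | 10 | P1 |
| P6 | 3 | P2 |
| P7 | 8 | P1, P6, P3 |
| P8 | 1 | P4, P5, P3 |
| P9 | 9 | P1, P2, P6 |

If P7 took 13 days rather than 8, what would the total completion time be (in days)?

Critical path before the change: P2→P6→P9 = 7+3+9 = 19 giving 19 days.
The longest path through P7 is only 18 days, so P7 has float 1.
Now P2→P3→P7 = 7+3+13 = 23 is longest, so the finish becomes 23 days.

23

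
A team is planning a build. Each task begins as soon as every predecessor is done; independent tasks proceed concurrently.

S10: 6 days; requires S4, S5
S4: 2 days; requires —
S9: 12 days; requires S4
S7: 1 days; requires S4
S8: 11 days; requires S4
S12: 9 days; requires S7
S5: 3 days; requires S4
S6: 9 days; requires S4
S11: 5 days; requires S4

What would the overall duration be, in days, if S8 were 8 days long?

The binding path is S4→S9 = 2+12 = 14; finish at 14 days.
S8 is off the critical path — its longest chain is 13 days, giving 1 of slack.
That remains the longest chain; total 14 days.

14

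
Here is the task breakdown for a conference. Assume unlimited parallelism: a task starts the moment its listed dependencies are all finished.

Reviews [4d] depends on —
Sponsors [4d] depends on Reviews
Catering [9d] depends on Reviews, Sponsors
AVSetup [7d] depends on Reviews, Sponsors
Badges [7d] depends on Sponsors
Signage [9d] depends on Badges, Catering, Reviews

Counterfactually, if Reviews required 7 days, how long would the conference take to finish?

The binding path is Reviews→Sponsors→Catering→Signage = 4+4+9+9 = 26; finish at 26 days.
Reviews is on the critical path; changing it to 7 makes that path 29 days.
That remains the longest chain; total 29 days.

29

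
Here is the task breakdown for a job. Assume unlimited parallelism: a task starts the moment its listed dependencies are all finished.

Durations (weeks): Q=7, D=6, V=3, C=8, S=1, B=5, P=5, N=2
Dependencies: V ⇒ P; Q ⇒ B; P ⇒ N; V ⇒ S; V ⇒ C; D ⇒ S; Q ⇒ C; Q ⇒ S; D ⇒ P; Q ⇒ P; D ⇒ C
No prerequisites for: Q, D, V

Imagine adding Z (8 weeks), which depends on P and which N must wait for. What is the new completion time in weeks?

22

Originally the schedule takes 15 weeks.
With Z inserted, N now waits for max(P, Z).
New critical path: Q→P→Z→N = 7+5+8+2 = 22 ⇒ 22 weeks.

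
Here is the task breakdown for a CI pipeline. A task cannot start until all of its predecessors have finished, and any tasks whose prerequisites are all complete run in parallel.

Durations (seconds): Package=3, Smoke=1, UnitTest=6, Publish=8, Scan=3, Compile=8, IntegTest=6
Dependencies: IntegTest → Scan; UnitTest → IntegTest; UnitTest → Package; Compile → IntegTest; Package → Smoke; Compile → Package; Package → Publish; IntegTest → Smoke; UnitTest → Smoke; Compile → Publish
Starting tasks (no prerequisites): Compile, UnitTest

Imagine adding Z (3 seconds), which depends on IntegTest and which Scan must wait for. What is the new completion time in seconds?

20

Originally the project takes 19 seconds.
With Z inserted, Scan now waits for max(IntegTest, Z).
New critical path: Compile→IntegTest→Z→Scan = 8+6+3+3 = 20 ⇒ 20 seconds.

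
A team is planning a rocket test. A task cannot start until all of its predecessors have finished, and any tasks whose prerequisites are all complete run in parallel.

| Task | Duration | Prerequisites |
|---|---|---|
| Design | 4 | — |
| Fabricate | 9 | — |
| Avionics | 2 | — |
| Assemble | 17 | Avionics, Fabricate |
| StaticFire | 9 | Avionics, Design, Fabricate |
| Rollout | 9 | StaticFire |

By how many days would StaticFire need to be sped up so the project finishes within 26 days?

1

Current finish: 27 days; target: 26.
StaticFire is on every critical path, so each day cut from StaticFire cuts the finish by one (this holds down to a finish of 26).
Need 27 − 26 = 1 day off StaticFire → StaticFire becomes 8 days, finish becomes 26.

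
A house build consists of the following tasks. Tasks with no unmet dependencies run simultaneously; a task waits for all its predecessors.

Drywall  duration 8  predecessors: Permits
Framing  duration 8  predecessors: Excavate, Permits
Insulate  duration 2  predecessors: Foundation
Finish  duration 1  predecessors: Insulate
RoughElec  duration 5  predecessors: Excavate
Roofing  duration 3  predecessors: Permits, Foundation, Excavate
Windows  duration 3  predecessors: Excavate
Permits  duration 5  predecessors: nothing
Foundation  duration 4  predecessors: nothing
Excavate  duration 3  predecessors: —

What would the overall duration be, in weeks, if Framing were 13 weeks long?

18

Actual critical path: Permits→Framing = 5+8 = 13 ⇒ 13 weeks.
Framing is on the critical path; changing it to 13 makes that path 18 weeks.
The critical path is still Permits→Framing; finish is now 18 weeks.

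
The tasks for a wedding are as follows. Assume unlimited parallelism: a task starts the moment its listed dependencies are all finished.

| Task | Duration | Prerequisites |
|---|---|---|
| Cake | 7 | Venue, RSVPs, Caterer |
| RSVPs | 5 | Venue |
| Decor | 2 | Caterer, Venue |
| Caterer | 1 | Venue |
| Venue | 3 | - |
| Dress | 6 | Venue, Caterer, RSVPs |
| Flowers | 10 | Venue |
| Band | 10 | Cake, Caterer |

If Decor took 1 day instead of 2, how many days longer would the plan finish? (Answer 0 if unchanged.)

The binding path is Venue→RSVPs→Cake→Band = 3+5+7+10 = 25; finish at 25 days.
Decor has 19 days of float (longest path through it is 6).
The critical path is still Venue→RSVPs→Cake→Band; finish is now 25 days.
Change in finish: 25 − 25 = +0 days.

0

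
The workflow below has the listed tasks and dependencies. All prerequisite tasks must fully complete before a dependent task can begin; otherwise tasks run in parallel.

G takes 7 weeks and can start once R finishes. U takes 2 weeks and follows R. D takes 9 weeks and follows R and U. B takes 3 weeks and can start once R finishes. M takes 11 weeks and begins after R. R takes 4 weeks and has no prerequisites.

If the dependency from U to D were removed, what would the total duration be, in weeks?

Original critical path: R→U→D = 4+2+9 = 15 ⇒ 15 weeks.
Without U→D, D's earliest start moves from 6 to 4.
After: R→M = 4+11 = 15 → 15 weeks.

15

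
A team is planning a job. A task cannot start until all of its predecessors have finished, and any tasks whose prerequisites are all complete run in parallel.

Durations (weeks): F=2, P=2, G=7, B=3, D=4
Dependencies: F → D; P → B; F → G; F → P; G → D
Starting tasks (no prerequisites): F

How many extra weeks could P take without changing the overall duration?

6

Critical path: F→G→D = 2+7+4 = 13, so the finish is 13 weeks.
The longest chain containing P totals 7 weeks.
Float = 13 − 7 = 6.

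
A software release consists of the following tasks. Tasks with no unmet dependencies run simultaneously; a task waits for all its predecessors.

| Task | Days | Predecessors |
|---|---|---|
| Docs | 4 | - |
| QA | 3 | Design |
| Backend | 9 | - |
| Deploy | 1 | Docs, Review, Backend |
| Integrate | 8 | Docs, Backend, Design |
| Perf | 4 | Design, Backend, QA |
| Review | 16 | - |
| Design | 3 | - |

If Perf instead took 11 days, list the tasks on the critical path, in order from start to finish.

Backend, Perf

As given, the longest chain is Backend→Integrate = 9+8 = 17, so the finish is 17 days.
The longest path through Perf is only 13 days, so Perf has float 4.
The binding chain switches to Backend→Perf = 9+11 = 20; finish 20 days.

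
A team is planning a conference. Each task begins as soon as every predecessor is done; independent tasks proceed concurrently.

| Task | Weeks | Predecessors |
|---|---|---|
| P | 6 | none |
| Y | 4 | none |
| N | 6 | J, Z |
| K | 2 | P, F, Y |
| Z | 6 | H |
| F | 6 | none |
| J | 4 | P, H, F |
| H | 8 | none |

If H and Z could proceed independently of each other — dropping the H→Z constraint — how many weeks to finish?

Original critical path: H→Z→N = 8+6+6 = 20 ⇒ 20 weeks.
Without H→Z, Z's earliest start moves from 8 to 0.
The longest chain is now H→J→N = 8+4+6 = 18, so the plan takes 18 weeks.

18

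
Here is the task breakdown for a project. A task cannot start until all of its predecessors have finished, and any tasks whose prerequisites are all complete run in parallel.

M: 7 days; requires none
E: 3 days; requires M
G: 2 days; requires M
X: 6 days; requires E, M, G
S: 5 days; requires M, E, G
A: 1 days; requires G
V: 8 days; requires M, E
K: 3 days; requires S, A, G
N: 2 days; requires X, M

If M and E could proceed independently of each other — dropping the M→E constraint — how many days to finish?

17

With the dependency in place, M→E→X→N = 7+3+6+2 = 18 sets the finish at 18 days.
Without M→E, E's earliest start moves from 7 to 0.
New critical path: M→G→X→N = 7+2+6+2 = 17 ⇒ 17 days.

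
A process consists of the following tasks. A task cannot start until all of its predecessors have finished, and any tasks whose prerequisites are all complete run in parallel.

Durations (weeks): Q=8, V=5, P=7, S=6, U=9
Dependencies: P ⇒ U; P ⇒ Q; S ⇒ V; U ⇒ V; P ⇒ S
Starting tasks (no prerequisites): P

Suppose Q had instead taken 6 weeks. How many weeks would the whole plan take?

21

Baseline: P→U→V = 7+9+5 = 21 → 21 weeks.
The longest path through Q is only 15 weeks, so Q has float 6.
The critical path is still P→U→V; finish is now 21 weeks.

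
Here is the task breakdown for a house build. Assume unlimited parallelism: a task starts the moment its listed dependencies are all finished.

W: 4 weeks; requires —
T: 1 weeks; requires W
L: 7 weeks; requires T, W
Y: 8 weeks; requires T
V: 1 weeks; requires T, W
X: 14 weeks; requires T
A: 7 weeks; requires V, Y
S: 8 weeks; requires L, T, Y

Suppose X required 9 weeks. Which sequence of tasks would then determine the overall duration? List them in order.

Critical path before the change: W→T→Y→S = 4+1+8+8 = 21 giving 21 weeks.
The longest path through X is only 19 weeks, so X has float 2.
That remains the longest chain; total 21 weeks.

W, T, Y, S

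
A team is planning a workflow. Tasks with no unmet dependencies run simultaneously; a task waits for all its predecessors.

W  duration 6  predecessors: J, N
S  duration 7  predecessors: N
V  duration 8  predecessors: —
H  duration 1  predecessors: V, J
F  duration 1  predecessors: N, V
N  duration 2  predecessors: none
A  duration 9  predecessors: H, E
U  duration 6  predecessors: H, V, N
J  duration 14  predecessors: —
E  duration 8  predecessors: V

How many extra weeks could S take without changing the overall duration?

Critical path: V→E→A = 8+8+9 = 25, so the finish is 25 weeks.
Longest path through S: 9 weeks (earliest finish 9, latest finish 25).
So S can slip 25 − 9 = 16 weeks.

16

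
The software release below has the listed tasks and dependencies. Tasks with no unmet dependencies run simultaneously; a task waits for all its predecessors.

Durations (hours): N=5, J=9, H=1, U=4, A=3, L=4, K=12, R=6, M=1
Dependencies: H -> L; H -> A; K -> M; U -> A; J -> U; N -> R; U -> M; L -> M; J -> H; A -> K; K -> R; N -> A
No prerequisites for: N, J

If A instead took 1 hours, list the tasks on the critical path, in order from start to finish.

J, U, A, K, R

Actual critical path: J→U→A→K→R = 9+4+3+12+6 = 34 ⇒ 34 hours.
Since A is critical, the -2 change carries straight to that chain (now 32 hours).
The critical path is still J→U→A→K→R; finish is now 32 hours.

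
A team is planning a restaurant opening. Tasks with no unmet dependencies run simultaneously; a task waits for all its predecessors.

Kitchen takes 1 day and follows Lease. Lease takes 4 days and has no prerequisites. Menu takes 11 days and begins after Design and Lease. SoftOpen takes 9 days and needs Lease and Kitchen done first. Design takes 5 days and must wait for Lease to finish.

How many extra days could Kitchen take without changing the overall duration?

Lease→Design→Menu = 4+5+11 = 20 sets the makespan at 20 days.
Longest path through Kitchen: 14 days (earliest finish 5, latest finish 11).
Float = 20 − 14 = 6.

6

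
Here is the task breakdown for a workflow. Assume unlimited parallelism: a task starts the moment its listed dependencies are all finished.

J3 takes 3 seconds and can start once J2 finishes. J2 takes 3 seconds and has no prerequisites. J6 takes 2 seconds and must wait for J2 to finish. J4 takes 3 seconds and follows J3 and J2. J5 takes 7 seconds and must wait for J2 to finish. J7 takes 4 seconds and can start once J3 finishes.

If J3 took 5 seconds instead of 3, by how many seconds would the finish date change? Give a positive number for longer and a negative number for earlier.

Actual critical path: J2→J3→J7 = 3+3+4 = 10 ⇒ 10 seconds.
J3 is on the critical path; changing it to 5 makes that path 12 seconds.
That remains the longest chain; total 12 seconds.
Change in finish: 12 − 10 = +2 seconds.

2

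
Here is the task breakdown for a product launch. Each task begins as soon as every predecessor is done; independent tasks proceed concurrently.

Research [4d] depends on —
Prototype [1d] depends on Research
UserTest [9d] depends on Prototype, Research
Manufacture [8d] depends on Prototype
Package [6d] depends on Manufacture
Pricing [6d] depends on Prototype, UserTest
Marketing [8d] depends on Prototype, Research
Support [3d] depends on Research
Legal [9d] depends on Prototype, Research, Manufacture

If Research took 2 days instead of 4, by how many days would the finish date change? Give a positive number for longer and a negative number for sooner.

Critical path before the change: Research→Prototype→Manufacture→Legal = 4+1+8+9 = 22 giving 22 days.
Research is on the critical path; changing it to 2 makes that path 20 days.
No other chain overtakes it, so the finish is 20 days.
Change in finish: 20 − 22 = -2 days.

-2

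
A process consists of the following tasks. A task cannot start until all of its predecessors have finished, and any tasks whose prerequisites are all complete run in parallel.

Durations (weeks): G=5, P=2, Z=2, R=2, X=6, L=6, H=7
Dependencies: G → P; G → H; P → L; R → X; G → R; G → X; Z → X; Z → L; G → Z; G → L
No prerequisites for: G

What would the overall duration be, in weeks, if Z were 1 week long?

13

The binding path is G→Z→X = 5+2+6 = 13; finish at 13 weeks.
Since Z is critical, the -1 change carries straight to that chain (now 12 weeks).
New critical path: G→P→L = 5+2+6 = 13 ⇒ 13 weeks.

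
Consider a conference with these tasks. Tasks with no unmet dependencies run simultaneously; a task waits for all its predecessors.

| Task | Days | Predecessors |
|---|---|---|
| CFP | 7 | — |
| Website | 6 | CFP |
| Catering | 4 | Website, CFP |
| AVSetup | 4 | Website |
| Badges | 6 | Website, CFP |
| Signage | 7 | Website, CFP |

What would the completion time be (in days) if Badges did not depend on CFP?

20

With the dependency in place, CFP→Website→Signage = 7+6+7 = 20 sets the finish at 20 days.
Dropping CFP→Badges doesn't change Badges's earliest start (13); another predecessor still binds.
After: CFP→Website→Signage = 7+6+7 = 20 → 20 days.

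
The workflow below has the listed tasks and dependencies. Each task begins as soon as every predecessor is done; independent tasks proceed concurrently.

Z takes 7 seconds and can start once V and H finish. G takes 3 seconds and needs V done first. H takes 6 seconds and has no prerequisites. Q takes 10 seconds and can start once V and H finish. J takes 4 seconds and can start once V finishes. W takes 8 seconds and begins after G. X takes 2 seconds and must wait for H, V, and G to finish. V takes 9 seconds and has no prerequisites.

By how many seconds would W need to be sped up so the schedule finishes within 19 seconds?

Current finish: 20 seconds; target: 19.
W is on every critical path, so each second cut from W cuts the finish by one (this holds down to a finish of 19).
Need 20 − 19 = 1 second off W → W becomes 7 seconds, finish becomes 19.

1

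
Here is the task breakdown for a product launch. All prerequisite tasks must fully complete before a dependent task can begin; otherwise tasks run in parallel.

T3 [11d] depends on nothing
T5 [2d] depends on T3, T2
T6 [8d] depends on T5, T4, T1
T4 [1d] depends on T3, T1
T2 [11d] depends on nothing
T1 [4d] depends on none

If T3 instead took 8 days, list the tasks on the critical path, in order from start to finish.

Baseline: T3→T5→T6 = 11+2+8 = 21 → 21 days.
T3 is on the critical path; changing it to 8 makes that path 18 days.
The binding chain switches to T2→T5→T6 = 11+2+8 = 21; finish 21 days.

T2, T5, T6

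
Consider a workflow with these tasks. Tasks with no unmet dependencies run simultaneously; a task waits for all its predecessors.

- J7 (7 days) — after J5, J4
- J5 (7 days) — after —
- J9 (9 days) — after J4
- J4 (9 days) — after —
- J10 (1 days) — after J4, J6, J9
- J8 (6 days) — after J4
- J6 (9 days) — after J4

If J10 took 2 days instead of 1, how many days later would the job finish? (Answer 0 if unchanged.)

1

As given, the longest chain is J4→J6→J10 = 9+9+1 = 19, so the finish is 19 days.
Since J10 is critical, the +1 change carries straight to that chain (now 20 days).
The critical path is still J4→J6→J10; finish is now 20 days.
Change in finish: 20 − 19 = +1 days.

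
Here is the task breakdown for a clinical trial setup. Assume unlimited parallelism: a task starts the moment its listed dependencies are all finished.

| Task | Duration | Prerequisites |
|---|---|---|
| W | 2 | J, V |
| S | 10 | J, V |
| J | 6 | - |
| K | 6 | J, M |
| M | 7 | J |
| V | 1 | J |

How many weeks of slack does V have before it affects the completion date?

Critical path: J→M→K = 6+7+6 = 19, so the finish is 19 weeks.
V finishes as early as 7 and must finish by 9.
So V can slip 9 − 7 = 2 weeks.

2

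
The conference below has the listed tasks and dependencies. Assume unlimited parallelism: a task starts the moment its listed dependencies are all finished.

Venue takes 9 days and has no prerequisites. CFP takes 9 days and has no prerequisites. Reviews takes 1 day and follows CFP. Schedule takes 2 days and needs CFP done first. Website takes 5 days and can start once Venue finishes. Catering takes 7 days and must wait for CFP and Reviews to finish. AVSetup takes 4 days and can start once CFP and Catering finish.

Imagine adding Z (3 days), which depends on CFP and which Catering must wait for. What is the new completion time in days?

Originally the project takes 21 days.
With Z inserted, Catering now waits for max(CFP, Reviews, Z).
New critical path: CFP→Z→Catering→AVSetup = 9+3+7+4 = 23 ⇒ 23 days.

23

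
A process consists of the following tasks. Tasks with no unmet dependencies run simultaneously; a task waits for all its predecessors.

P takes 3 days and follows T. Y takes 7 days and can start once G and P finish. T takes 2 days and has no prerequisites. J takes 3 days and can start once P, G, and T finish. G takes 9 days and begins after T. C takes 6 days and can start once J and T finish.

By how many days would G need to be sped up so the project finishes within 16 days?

Current finish: 20 days; target: 16.
G is on every critical path, so each day cut from G cuts the finish by one (this holds down to a finish of 14).
Need 20 − 16 = 4 days off G → G becomes 5 days, finish becomes 16.

4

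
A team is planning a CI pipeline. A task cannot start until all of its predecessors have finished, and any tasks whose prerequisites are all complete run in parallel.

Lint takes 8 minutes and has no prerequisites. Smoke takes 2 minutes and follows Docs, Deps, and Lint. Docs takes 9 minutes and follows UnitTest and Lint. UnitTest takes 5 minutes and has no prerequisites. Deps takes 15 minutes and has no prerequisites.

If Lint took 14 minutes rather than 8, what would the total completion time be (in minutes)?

As given, the longest chain is Lint→Docs→Smoke = 8+9+2 = 19, so the finish is 19 minutes.
Lint is on the critical path; changing it to 14 makes that path 25 minutes.
That remains the longest chain; total 25 minutes.

25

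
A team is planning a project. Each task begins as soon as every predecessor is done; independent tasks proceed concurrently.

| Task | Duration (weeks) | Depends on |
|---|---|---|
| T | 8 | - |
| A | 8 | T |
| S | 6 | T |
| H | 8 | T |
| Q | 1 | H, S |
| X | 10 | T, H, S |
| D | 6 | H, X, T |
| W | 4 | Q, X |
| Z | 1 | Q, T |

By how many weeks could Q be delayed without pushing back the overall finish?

11

The longest chain is T→H→X→D = 8+8+10+6 = 32; overall finish 32 weeks.
Q finishes as early as 17 and must finish by 28.
So Q can slip 28 − 17 = 11 weeks.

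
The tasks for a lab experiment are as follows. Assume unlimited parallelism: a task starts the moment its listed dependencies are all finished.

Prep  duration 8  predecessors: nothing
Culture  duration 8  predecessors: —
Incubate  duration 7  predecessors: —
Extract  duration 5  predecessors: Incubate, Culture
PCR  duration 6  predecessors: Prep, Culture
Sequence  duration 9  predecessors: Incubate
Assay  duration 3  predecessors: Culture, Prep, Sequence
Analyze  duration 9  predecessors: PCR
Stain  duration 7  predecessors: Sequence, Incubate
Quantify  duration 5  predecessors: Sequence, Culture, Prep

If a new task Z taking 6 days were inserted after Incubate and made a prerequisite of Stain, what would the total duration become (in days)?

23

Originally the schedule takes 23 days.
With Z inserted, Stain now waits for max(Sequence, Incubate, Z).
New critical path: Prep→PCR→Analyze = 8+6+9 = 23 ⇒ 23 days.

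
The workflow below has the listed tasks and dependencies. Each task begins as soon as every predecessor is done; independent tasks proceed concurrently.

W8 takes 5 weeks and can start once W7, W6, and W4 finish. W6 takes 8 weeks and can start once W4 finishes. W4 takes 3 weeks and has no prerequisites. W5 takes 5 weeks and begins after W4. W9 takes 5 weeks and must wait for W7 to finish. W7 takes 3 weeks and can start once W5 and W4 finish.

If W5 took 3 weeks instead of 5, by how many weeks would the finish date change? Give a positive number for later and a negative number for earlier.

The binding path is W4→W5→W7→W8 = 3+5+3+5 = 16; finish at 16 weeks.
Since W5 is critical, the -2 change carries straight to that chain (now 14 weeks).
The binding chain switches to W4→W6→W8 = 3+8+5 = 16; finish 16 weeks.
Change in finish: 16 − 16 = +0 weeks.

0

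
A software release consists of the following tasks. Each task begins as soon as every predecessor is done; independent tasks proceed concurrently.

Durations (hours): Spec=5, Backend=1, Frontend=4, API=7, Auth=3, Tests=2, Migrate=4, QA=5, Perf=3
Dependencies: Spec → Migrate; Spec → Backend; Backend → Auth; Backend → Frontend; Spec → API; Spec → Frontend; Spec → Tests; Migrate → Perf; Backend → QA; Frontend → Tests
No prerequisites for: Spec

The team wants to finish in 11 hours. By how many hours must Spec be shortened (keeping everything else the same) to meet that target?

1

Current finish: 12 hours; target: 11.
Spec is on every critical path, so each hour cut from Spec cuts the finish by one (this holds down to a finish of 8).
Need 12 − 11 = 1 hour off Spec → Spec becomes 4 hours, finish becomes 11.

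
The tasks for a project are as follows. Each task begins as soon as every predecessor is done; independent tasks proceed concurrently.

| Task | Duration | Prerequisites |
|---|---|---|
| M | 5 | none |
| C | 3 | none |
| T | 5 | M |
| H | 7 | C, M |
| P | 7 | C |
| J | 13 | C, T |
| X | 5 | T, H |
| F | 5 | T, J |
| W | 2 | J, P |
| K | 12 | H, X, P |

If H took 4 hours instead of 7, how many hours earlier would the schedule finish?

Critical path before the change: M→H→X→K = 5+7+5+12 = 29 giving 29 hours.
H is on the critical path; changing it to 4 makes that path 26 hours.
The binding chain switches to M→T→J→F = 5+5+13+5 = 28; finish 28 hours.
Change in finish: 28 − 29 = -1 hours.

1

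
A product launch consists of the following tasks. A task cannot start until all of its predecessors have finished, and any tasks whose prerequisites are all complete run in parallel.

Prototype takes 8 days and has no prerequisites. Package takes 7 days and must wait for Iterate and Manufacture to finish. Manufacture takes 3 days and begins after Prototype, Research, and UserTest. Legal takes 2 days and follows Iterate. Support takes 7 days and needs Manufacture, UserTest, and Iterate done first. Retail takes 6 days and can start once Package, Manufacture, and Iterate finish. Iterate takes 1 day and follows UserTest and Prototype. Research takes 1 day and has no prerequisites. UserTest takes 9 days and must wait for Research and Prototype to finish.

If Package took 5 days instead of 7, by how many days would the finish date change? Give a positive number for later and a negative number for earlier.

Baseline: Prototype→UserTest→Manufacture→Package→Retail = 8+9+3+7+6 = 33 → 33 days.
Since Package is critical, the -2 change carries straight to that chain (now 31 days).
That remains the longest chain; total 31 days.
Change in finish: 31 − 33 = -2 days.

-2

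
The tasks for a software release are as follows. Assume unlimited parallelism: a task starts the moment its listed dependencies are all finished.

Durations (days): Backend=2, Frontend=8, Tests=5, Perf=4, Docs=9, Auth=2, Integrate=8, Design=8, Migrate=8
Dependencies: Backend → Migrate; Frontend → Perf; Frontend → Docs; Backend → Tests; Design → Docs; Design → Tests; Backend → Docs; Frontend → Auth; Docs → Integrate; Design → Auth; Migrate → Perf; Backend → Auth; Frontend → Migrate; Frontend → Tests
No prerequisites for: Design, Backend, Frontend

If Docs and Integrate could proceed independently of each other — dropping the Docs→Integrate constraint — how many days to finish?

With the dependency in place, Design→Docs→Integrate = 8+9+8 = 25 sets the finish at 25 days.
Without Docs→Integrate, Integrate's earliest start moves from 17 to 0.
The longest chain is now Frontend→Migrate→Perf = 8+8+4 = 20, so the schedule takes 20 days.

20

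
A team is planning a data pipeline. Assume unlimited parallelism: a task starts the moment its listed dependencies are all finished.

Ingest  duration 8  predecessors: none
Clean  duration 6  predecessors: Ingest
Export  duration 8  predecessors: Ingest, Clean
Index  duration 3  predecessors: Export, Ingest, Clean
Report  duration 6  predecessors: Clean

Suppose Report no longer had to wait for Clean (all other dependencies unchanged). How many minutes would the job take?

Original critical path: Ingest→Clean→Export→Index = 8+6+8+3 = 25 ⇒ 25 minutes.
Without Clean→Report, Report's earliest start moves from 14 to 0.
The longest chain is now Ingest→Clean→Export→Index = 8+6+8+3 = 25, so the job takes 25 minutes.

25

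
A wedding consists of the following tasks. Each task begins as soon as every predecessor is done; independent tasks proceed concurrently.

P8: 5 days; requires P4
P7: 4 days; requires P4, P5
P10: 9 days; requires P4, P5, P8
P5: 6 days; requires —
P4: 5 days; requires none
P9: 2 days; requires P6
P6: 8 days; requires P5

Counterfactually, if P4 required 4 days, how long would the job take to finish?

18

Critical path before the change: P4→P8→P10 = 5+5+9 = 19 giving 19 days.
P4 is on the critical path; changing it to 4 makes that path 18 days.
That remains the longest chain; total 18 days.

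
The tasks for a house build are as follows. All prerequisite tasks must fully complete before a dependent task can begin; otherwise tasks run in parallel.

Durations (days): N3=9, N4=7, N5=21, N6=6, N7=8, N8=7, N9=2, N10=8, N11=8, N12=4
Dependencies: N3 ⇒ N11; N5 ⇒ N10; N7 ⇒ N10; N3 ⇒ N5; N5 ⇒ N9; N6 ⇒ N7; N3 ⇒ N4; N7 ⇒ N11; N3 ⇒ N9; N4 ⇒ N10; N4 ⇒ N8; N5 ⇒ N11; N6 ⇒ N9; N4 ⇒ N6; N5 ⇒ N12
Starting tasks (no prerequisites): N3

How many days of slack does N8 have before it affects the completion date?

The longest chain is N3→N4→N6→N7→N10 = 9+7+6+8+8 = 38; overall finish 38 days.
N8 finishes as early as 23 and must finish by 38.
So N8 can slip 38 − 23 = 15 days.

15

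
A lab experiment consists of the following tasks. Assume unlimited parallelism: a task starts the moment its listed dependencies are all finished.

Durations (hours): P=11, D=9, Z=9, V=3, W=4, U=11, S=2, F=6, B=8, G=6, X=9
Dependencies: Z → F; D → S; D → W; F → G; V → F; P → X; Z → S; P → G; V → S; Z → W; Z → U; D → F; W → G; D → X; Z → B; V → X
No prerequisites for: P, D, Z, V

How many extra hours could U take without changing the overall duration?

The longest chain is D→F→G = 9+6+6 = 21; overall finish 21 hours.
U finishes as early as 20 and must finish by 21.
So U can slip 21 − 20 = 1 hour.

1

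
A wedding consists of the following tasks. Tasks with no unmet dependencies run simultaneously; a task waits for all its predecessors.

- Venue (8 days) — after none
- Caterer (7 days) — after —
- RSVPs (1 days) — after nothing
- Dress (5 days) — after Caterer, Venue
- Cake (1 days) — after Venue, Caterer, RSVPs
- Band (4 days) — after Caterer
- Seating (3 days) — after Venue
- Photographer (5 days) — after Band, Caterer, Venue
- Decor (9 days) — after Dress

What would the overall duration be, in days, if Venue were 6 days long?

Baseline: Venue→Dress→Decor = 8+5+9 = 22 → 22 days.
Venue is on the critical path; changing it to 6 makes that path 20 days.
The binding chain switches to Caterer→Dress→Decor = 7+5+9 = 21; finish 21 days.

21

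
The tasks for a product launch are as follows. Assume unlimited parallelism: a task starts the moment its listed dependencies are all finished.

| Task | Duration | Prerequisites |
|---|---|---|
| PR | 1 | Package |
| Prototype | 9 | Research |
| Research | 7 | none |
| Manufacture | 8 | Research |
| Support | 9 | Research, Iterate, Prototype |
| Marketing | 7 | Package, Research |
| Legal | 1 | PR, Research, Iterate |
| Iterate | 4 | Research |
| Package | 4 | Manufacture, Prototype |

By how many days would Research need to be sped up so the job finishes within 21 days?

6

Current finish: 27 days; target: 21.
Research is on every critical path, so each day cut from Research cuts the finish by one (this holds down to a finish of 21).
Need 27 − 21 = 6 days off Research → Research becomes 1 day, finish becomes 21.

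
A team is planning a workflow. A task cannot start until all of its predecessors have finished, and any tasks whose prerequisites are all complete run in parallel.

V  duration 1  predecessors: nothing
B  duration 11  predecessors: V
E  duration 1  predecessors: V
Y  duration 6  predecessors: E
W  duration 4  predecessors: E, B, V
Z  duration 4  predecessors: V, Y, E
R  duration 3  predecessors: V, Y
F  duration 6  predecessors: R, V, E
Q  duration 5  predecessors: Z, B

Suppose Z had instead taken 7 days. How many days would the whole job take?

20

Actual critical path: V→E→Y→Z→Q = 1+1+6+4+5 = 17 ⇒ 17 days.
Since Z is critical, the +3 change carries straight to that chain (now 20 days).
No other chain overtakes it, so the finish is 20 days.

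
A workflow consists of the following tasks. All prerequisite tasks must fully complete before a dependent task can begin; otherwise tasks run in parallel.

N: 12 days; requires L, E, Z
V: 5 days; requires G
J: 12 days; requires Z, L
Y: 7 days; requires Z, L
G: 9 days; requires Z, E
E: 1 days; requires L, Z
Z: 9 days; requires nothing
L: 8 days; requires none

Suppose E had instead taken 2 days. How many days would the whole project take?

Baseline: Z→E→G→V = 9+1+9+5 = 24 → 24 days.
Since E is critical, the +1 change carries straight to that chain (now 25 days).
That remains the longest chain; total 25 days.

25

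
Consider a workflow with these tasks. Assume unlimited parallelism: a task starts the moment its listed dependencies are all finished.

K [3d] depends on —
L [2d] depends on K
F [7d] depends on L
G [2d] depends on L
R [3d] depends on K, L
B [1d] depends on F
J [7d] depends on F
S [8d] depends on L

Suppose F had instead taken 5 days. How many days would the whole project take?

17

Critical path before the change: K→L→F→J = 3+2+7+7 = 19 giving 19 days.
F is on the critical path; changing it to 5 makes that path 17 days.
The critical path is still K→L→F→J; finish is now 17 days.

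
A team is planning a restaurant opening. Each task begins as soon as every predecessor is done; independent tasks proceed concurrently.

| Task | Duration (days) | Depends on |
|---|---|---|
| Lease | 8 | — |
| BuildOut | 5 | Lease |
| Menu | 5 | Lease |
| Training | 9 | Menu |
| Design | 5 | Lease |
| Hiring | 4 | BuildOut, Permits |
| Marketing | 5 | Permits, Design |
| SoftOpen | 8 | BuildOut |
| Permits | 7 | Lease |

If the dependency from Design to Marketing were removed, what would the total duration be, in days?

22

Before: longest chain Lease→Menu→Training = 8+5+9 = 22, finish 22.
Dropping Design→Marketing doesn't change Marketing's earliest start (15); another predecessor still binds.
New critical path: Lease→Menu→Training = 8+5+9 = 22 ⇒ 22 days.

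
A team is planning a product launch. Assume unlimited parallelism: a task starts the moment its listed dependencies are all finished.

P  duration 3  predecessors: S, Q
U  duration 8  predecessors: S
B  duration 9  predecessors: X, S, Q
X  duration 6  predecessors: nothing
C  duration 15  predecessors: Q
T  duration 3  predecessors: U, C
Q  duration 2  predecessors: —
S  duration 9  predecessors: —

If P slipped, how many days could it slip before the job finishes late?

The longest chain is Q→C→T = 2+15+3 = 20; overall finish 20 days.
Longest path through P: 12 days (earliest finish 12, latest finish 20).
So P can slip 20 − 12 = 8 days.

8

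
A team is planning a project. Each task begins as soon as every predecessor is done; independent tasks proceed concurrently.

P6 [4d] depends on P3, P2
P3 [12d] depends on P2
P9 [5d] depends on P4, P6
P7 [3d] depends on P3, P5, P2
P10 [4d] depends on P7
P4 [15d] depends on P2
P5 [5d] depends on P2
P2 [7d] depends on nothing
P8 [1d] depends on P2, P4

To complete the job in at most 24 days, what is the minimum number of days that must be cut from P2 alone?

4

Current finish: 28 days; target: 24.
P2 is on every critical path, so each day cut from P2 cuts the finish by one (this holds down to a finish of 22).
Need 28 − 24 = 4 days off P2 → P2 becomes 3 days, finish becomes 24.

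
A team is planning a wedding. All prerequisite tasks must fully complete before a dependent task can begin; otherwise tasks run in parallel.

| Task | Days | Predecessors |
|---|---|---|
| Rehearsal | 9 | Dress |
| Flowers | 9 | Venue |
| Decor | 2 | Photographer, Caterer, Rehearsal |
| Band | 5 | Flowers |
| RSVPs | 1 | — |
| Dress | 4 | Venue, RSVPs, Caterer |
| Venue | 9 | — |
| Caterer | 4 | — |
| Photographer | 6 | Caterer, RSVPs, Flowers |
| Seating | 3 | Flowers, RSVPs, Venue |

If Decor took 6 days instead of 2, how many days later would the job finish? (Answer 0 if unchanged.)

4

Critical path before the change: Venue→Flowers→Photographer→Decor = 9+9+6+2 = 26 giving 26 days.
Since Decor is critical, the +4 change carries straight to that chain (now 30 days).
The critical path is still Venue→Flowers→Photographer→Decor; finish is now 30 days.
Change in finish: 30 − 26 = +4 days.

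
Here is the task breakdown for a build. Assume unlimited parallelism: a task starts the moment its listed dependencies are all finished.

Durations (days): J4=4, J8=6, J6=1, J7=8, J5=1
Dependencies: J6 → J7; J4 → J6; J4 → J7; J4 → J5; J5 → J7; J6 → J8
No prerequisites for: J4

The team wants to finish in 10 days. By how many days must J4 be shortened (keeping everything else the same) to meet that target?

3

Current finish: 13 days; target: 10.
J4 is on every critical path, so each day cut from J4 cuts the finish by one (this holds down to a finish of 10).
Need 13 − 10 = 3 days off J4 → J4 becomes 1 day, finish becomes 10.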